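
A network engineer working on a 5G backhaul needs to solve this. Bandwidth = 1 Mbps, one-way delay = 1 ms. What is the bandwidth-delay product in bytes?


Given: bandwidth = 1 Mbps, delay = 1 ms
BDP in bits = 1 * 10^6 * 1 / 1000
BDP in bits = 1000
BDP in bytes = 1000 / 8 = 125

125


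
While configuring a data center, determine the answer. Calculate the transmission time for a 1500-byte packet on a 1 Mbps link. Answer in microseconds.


Given: packet = 1500 bytes, bandwidth = 1 Mbps
Packet in bits = 1500 * 8 = 12000 bits
Bandwidth = 1 * 10^6 = 1000000 bps
Time = 12000 / 1000000 seconds
Time in us = 12000 * 10^6 / 1000000 = 12000

12000


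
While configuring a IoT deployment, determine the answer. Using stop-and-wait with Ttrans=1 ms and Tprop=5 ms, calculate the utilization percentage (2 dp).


Given: Ttrans = 1 ms, Tprop = 5 ms
RTT = 2 * Tprop = 2 * 5 = 10 ms
U = Ttrans / (Ttrans + RTT)
U = 1 / (1 + 10)
U = 1 / 11 = 0.090909
U% = 9.09%

9.09


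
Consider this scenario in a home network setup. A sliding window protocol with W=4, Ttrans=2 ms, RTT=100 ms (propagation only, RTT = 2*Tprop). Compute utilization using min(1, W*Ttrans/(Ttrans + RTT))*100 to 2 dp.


Given: W = 4, Ttrans = 2 ms, RTT = 100 ms (= 2 * Tprop, Tprop = 50 ms)
Cycle time = Ttrans + RTT = 2 + 100 = 102 ms (first packet sent until its ACK returns)
W * Ttrans = 4 * 2 = 8 ms of sending per cycle
W * Ttrans / (Ttrans + RTT) = 8 / 102 = 0.078431
U = min(1, 0.078431) = 0.078431
U% = 7.84%

7.84


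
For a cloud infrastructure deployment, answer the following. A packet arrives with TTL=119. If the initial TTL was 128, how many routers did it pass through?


Given: initial TTL = 128, received TTL = 119
Hops = initial TTL - received TTL
Hops = 128 - 119 = 9

9


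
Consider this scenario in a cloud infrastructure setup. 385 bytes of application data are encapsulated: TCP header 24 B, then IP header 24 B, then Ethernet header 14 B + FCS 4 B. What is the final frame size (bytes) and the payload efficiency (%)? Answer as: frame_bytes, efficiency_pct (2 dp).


TCP segment = 385 + 24 = 409 B
IP packet = 409 + 24 = 433 B
Ethernet frame = 433 + 14 + 4 = 451 B
Efficiency = app / frame = 385 / 451 = 0.853659 = 85.3659% -> 85.37% (2 dp)

451, 85.37


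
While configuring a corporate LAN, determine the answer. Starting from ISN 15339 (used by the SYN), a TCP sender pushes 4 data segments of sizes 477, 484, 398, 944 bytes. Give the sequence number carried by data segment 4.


The SYN occupies sequence number ISN = 15339, so the first data byte is ISN + 1 = 15340.
SEQ of data segment i = (ISN + 1) + sum of payload sizes of segments 1..i-1.
Segment 1: SEQ = 15340, payload = 477 bytes
Segment 2: SEQ = 15817, payload = 484 bytes
Segment 3: SEQ = 16301, payload = 398 bytes
Segment 4: SEQ = 16699, payload = 944 bytes
SEQ of segment 4 = 15340 + 477 + 484 + 398 = 16699

16699


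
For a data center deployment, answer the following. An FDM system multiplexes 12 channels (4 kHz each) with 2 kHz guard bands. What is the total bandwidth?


Given: 12 channels, 4 kHz each, guard = 2 kHz
Channel bandwidth = 12 * 4 = 48 kHz
Guard bands = 11 gaps * 2 kHz = 22 kHz
Total = 48 + 22 = 70 kHz

70


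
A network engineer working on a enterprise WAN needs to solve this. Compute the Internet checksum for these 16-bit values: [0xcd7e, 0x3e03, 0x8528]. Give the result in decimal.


Given words: [0xcd7e, 0x3e03, 0x8528]
Step 1: Sum all words
Raw sum = 52606 + 15875 + 34088 = 102569
Step 2: Fold carry: (37033 + 1) = 37034
One's complement = ~37034 & 0xFFFF = 28501

28501


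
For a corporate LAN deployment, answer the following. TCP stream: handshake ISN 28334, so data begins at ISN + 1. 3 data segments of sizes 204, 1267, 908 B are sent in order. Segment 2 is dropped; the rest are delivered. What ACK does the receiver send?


SYN uses sequence number 28334; first data byte = ISN + 1 = 28335.
Segment 1: SEQ = 28335, len = 204 B, covers [28335, 28538]
Segment 2: SEQ = 28539, len = 1267 B, covers [28539, 29805] [LOST]
Segment 3: SEQ = 29806, len = 908 B, covers [29806, 30713]
In-order data received: bytes [28335, 28538] (segments 1..1).
Segment 2 missing -> gap begins at byte 28539; later segments buffered out of order.
Cumulative ACK = next expected in-order byte = 28335 + 204 = 28539

28539


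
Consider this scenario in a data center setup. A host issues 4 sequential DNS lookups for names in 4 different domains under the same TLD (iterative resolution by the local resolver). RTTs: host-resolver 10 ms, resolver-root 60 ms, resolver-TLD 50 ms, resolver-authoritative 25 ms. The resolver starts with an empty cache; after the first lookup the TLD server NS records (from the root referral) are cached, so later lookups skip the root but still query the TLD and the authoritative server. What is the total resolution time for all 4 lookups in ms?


Lookup 1 (cold cache): local + root + TLD + auth = 10 + 60 + 50 + 25 = 145 ms
Lookups 2..4 (TLD NS cached -> skip root; new domain -> still ask TLD and auth): local + TLD + auth = 10 + 50 + 25 = 85 ms each
Remaining 3 lookups: 3 * 85 = 255 ms
Total = 145 + 255 = 400 ms

400


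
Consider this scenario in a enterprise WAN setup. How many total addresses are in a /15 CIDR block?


Given: CIDR prefix /15
Host bits = 32 - 15 = 17
Total addresses = 2^17 = 131072

131072


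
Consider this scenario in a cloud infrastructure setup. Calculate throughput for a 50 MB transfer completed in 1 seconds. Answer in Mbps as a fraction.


Given: file = 50 MB, time = 1 s
File in Mb = 50 * 8 = 400 Mb
Throughput = 400 / 1 Mbps
Throughput = 400 Mbps

400


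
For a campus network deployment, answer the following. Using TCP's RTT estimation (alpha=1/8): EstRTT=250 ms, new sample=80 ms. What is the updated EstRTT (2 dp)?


Given: EstRTT = 250 ms, SampleRTT = 80 ms, alpha = 1/8
New EstRTT = (1 - alpha) * EstRTT + alpha * SampleRTT
(7/8) * 250 = 218.75
(1/8) * 80 = 10
New EstRTT = 218.75 + 10 = 228.75 ms -> 228.75 ms (2 dp)

228.75


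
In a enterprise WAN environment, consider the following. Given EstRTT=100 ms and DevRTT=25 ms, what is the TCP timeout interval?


Given: EstRTT = 100 ms, DevRTT = 25 ms
Timeout = EstRTT + 4 * DevRTT
4 * DevRTT = 4 * 25 = 100
Timeout = 100 + 100 = 200 ms

200


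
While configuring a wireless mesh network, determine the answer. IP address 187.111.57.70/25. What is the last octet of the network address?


Given: IP = 187.111.57.70, prefix = /25
Subnet mask = 255.255.255.128
Last octet of IP: 70
Last octet of mask: 128
Network last octet = 70 AND 128 = 0

0


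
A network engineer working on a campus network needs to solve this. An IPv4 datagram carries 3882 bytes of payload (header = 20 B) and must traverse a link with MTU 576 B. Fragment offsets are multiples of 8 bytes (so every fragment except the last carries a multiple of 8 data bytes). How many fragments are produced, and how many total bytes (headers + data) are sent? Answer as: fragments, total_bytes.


Max data per non-final fragment = floor((MTU - header)/8)*8 = floor((576 - 20)/8)*8 = floor(556/8)*8 = 552 B
Final fragment needs no 8-byte alignment: it can carry up to MTU - header = 556 B
Non-final fragments needed = ceil((payload - 556) / 552) = ceil(3326/552) = ceil(6.0254) = 7
Number of fragments = 7 + 1 = 8
Fragment sizes (data): 7 * 552 B + 18 B (last, 18 <= 556 OK)
Total bytes sent = payload + n_frags * header = 3882 + 8*20 = 3882 + 160 = 4042 B

8, 4042


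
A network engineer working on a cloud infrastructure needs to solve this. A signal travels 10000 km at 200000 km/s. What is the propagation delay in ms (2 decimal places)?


Given: distance = 10000 km, speed = 200000 km/s
Delay = distance / speed = 10000 / 200000 seconds
Delay in ms = 10000 * 1000 / 200000
Delay = 50.0000 ms
Rounded to 2 dp = 50.00 ms

50.00


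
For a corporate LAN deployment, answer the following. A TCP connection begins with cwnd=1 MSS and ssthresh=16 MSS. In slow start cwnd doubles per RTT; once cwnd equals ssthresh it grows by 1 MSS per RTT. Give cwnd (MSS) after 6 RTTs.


RTT 0: cwnd = 1 MSS (initial)
RTT 1: cwnd = 2 MSS (slow start, doubled)
RTT 2: cwnd = 4 MSS (slow start, doubled)
RTT 3: cwnd = 8 MSS (slow start, doubled)
RTT 4: cwnd = 16 MSS (slow start, doubled)
RTT 5: cwnd = 17 MSS (congestion avoidance, +1)
RTT 6: cwnd = 18 MSS (congestion avoidance, +1)

18


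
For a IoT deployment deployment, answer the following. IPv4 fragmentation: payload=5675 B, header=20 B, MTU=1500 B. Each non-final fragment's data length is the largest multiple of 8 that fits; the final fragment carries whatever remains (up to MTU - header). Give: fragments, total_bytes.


Max data per non-final fragment = floor((MTU - header)/8)*8 = floor((1500 - 20)/8)*8 = floor(1480/8)*8 = 1480 B
Final fragment needs no 8-byte alignment: it can carry up to MTU - header = 1480 B
Non-final fragments needed = ceil((payload - 1480) / 1480) = ceil(4195/1480) = ceil(2.8345) = 3
Number of fragments = 3 + 1 = 4
Fragment sizes (data): 3 * 1480 B + 1235 B (last, 1235 <= 1480 OK)
Total bytes sent = payload + n_frags * header = 5675 + 4*20 = 5675 + 80 = 5755 B

4, 5755


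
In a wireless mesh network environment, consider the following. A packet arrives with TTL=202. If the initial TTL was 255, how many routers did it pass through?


Given: initial TTL = 255, received TTL = 202
Hops = initial TTL - received TTL
Hops = 255 - 202 = 53

53


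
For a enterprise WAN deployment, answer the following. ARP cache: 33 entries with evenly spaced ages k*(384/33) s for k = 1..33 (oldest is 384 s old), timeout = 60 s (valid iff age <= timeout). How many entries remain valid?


Ages are k * 384/33 s for k = 1..33 (spacing = 11.6364 s).
Entry k is valid iff k * 384/33 <= 60 iff k <= 33 * 60 / 384 = 5.1562
n_valid = floor(5.1562) = 5
(n_stale = 33 - 5 = 28)

5


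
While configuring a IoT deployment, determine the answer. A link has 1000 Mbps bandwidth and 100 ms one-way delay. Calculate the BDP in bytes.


Given: bandwidth = 1000 Mbps, delay = 100 ms
BDP in bits = 1000 * 10^6 * 100 / 1000
BDP in bits = 100000000
BDP in bytes = 100000000 / 8 = 12500000

12500000


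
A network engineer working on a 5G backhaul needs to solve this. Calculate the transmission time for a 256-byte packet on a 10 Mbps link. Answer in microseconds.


Given: packet = 256 bytes, bandwidth = 10 Mbps
Packet in bits = 256 * 8 = 2048 bits
Bandwidth = 10 * 10^6 = 10000000 bps
Time = 2048 / 10000000 seconds
Time in us = 2048 * 10^6 / 10000000 = 204.8

204.8


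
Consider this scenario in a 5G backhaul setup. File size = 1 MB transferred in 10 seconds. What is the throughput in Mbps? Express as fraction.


Given: file = 1 MB, time = 10 s
File in Mb = 1 * 8 = 8 Mb
Throughput = 8 / 10 Mbps
Throughput = 4/5 Mbps

4/5


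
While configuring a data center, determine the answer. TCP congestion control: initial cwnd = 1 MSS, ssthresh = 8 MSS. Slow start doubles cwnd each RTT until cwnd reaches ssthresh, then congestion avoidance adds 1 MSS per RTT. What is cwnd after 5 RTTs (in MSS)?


RTT 0: cwnd = 1 MSS (initial)
RTT 1: cwnd = 2 MSS (slow start, doubled)
RTT 2: cwnd = 4 MSS (slow start, doubled)
RTT 3: cwnd = 8 MSS (slow start, doubled)
RTT 4: cwnd = 9 MSS (congestion avoidance, +1)
RTT 5: cwnd = 10 MSS (congestion avoidance, +1)

10


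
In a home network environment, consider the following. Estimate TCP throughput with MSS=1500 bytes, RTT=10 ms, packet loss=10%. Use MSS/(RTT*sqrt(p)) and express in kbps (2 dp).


Given: MSS = 1500 bytes, RTT = 10 ms, loss = 10%
RTT in seconds = 10 / 1000 = 0.01
Loss rate = 10% = 0.1
sqrt(loss) = sqrt(0.1) = 0.316227766017
Throughput (bytes/s) = 1500 / (0.01 * 0.316227766017) = 474341.6490
Throughput (kbps) = 474341.6490 * 8 / 1000 = 3794.733192 -> 3794.73 kbps (2 dp)

3794.73


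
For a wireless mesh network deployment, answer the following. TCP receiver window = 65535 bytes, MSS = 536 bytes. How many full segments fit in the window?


Given: RWND = 65535 bytes, MSS = 536 bytes
Full segments = floor(RWND / MSS)
Full segments = floor(65535 / 536)
Full segments = floor(122.2668) = 122

122


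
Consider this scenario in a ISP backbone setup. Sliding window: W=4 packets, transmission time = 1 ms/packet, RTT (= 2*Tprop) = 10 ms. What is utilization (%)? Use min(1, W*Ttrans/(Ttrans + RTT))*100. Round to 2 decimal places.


Given: W = 4, Ttrans = 1 ms, RTT = 10 ms (= 2 * Tprop, Tprop = 5 ms)
Cycle time = Ttrans + RTT = 1 + 10 = 11 ms (first packet sent until its ACK returns)
W * Ttrans = 4 * 1 = 4 ms of sending per cycle
W * Ttrans / (Ttrans + RTT) = 4 / 11 = 0.363636
U = min(1, 0.363636) = 0.363636
U% = 36.36%

36.36


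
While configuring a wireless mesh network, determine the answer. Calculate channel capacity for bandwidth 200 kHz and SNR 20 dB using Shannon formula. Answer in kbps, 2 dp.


Given: B = 200 kHz, SNR = 20 dB
SNR linear = 10^(20/10) = 100
1 + SNR = 101
log2(101) = 6.6582114828
C = 200 * 1000 * 6.6582114828 = 1331642.2966 bps
C = 1331.642297 kbps -> 1331.64 kbps (2 dp)

1331.64


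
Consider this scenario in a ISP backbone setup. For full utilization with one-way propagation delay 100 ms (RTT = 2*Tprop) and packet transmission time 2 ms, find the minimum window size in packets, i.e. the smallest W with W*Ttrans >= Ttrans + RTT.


Given: Ttrans = 2 ms, RTT = 200 ms (= 2 * Tprop, Tprop = 100 ms)
Time until first ACK returns = Ttrans + RTT = 2 + 200 = 202 ms
Need W * Ttrans >= Ttrans + RTT  ->  W >= (Ttrans + RTT) / Ttrans
(Ttrans + RTT) / Ttrans = 202 / 2 = 101
W_min = ceil(101) = 101

101


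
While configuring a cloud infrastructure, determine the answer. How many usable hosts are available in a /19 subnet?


Given: subnet mask /19
Host bits = 32 - 19 = 13
Total addresses = 2^13 = 8192
Usable hosts = 8192 - 2 (network + broadcast) = 8190

8190


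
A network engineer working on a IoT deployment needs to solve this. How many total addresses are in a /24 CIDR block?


Given: CIDR prefix /24
Host bits = 32 - 24 = 8
Total addresses = 2^8 = 256

256


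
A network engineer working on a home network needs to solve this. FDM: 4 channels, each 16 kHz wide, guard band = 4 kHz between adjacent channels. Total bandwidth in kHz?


Given: 4 channels, 16 kHz each, guard = 4 kHz
Channel bandwidth = 4 * 16 = 64 kHz
Guard bands = 3 gaps * 4 kHz = 12 kHz
Total = 64 + 12 = 76 kHz

76


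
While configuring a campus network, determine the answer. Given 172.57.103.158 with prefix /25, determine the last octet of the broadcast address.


Given: IP = 172.57.103.158, prefix = /25
Host bits = 32 - 25 = 7
Network last octet = 158 AND mask = 128
Host part size = 2^7 - 1 = 127
Broadcast last octet = 128 OR 127 = 255

255


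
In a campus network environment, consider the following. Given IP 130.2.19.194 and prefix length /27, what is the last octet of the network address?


Given: IP = 130.2.19.194, prefix = /27
Subnet mask = 255.255.255.224
Last octet of IP: 194
Last octet of mask: 224
Network last octet = 194 AND 224 = 192

192


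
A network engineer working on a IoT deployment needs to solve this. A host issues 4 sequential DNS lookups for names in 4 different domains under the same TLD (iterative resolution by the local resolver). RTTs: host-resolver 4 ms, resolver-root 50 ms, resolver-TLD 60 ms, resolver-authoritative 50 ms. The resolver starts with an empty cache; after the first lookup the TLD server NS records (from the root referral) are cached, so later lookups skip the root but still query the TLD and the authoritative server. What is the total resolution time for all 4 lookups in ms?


Lookup 1 (cold cache): local + root + TLD + auth = 4 + 50 + 60 + 50 = 164 ms
Lookups 2..4 (TLD NS cached -> skip root; new domain -> still ask TLD and auth): local + TLD + auth = 4 + 60 + 50 = 114 ms each
Remaining 3 lookups: 3 * 114 = 342 ms
Total = 164 + 342 = 506 ms

506


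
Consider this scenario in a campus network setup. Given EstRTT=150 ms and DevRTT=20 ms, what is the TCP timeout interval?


Given: EstRTT = 150 ms, DevRTT = 20 ms
Timeout = EstRTT + 4 * DevRTT
4 * DevRTT = 4 * 20 = 80
Timeout = 150 + 80 = 230 ms

230


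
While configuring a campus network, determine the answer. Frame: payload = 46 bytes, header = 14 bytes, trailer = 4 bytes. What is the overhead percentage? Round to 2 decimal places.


Given: payload = 46 B, header = 14 B, trailer = 4 B
Overhead bytes = header + trailer = 14 + 4 = 18
Total frame = payload + overhead = 46 + 18 = 64
Overhead % = 18 / 64 * 100 = 28.1250% -> 28.13% (2 dp)

28.13


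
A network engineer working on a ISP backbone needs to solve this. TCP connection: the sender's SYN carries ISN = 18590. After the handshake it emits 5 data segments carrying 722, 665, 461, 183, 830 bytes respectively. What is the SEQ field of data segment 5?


The SYN occupies sequence number ISN = 18590, so the first data byte is ISN + 1 = 18591.
SEQ of data segment i = (ISN + 1) + sum of payload sizes of segments 1..i-1.
Segment 1: SEQ = 18591, payload = 722 bytes
Segment 2: SEQ = 19313, payload = 665 bytes
Segment 3: SEQ = 19978, payload = 461 bytes
Segment 4: SEQ = 20439, payload = 183 bytes
Segment 5: SEQ = 20622, payload = 830 bytes
SEQ of segment 5 = 18591 + 722 + 665 + 461 + 183 = 20622

20622


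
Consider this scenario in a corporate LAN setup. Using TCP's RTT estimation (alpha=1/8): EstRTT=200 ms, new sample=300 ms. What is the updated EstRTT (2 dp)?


Given: EstRTT = 200 ms, SampleRTT = 300 ms, alpha = 1/8
New EstRTT = (1 - alpha) * EstRTT + alpha * SampleRTT
(7/8) * 200 = 175
(1/8) * 300 = 37.5
New EstRTT = 175 + 37.5 = 212.5 ms -> 212.50 ms (2 dp)

212.50


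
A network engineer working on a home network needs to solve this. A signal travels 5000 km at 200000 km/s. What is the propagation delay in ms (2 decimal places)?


Given: distance = 5000 km, speed = 200000 km/s
Delay = distance / speed = 5000 / 200000 seconds
Delay in ms = 5000 * 1000 / 200000
Delay = 25.0000 ms
Rounded to 2 dp = 25.00 ms

25.00


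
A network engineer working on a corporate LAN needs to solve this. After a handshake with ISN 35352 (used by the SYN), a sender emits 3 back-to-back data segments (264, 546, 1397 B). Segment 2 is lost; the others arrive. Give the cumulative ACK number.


SYN uses sequence number 35352; first data byte = ISN + 1 = 35353.
Segment 1: SEQ = 35353, len = 264 B, covers [35353, 35616]
Segment 2: SEQ = 35617, len = 546 B, covers [35617, 36162] [LOST]
Segment 3: SEQ = 36163, len = 1397 B, covers [36163, 37559]
In-order data received: bytes [35353, 35616] (segments 1..1).
Segment 2 missing -> gap begins at byte 35617; later segments buffered out of order.
Cumulative ACK = next expected in-order byte = 35353 + 264 = 35617

35617


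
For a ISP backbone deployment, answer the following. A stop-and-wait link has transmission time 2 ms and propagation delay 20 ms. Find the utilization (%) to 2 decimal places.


Given: Ttrans = 2 ms, Tprop = 20 ms
RTT = 2 * Tprop = 2 * 20 = 40 ms
U = Ttrans / (Ttrans + RTT)
U = 2 / (2 + 40)
U = 2 / 42 = 0.047619
U% = 4.76%

4.76


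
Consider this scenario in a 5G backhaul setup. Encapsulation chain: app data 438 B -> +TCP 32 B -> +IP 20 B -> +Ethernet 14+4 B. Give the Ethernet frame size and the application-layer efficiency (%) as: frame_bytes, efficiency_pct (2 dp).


TCP segment = 438 + 32 = 470 B
IP packet = 470 + 20 = 490 B
Ethernet frame = 490 + 14 + 4 = 508 B
Efficiency = app / frame = 438 / 508 = 0.862205 = 86.2205% -> 86.22% (2 dp)

508, 86.22


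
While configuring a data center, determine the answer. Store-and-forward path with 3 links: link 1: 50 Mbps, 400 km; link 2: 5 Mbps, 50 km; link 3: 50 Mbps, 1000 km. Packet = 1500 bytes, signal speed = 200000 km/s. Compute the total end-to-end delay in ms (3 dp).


Packet = 1500 bytes = 12000 bits. Store-and-forward: sum (t_trans + t_prop) per link.
Link 1: t_trans = 12000/(50*10^6) s = 0.2400 ms; t_prop = 400/200000 s = 2.0000 ms; subtotal = 2.2400 ms
Link 2: t_trans = 12000/(5*10^6) s = 2.4000 ms; t_prop = 50/200000 s = 0.2500 ms; subtotal = 2.6500 ms
Link 3: t_trans = 12000/(50*10^6) s = 0.2400 ms; t_prop = 1000/200000 s = 5.0000 ms; subtotal = 5.2400 ms
End-to-end = 2.2400 + 2.6500 + 5.2400 = 10.1300 ms -> 10.130 ms (3 dp)

10.130


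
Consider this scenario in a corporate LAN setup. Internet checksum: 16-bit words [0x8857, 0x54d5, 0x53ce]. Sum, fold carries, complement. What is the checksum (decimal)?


Given words: [0x8857, 0x54d5, 0x53ce]
Step 1: Sum all words
Raw sum = 34903 + 21717 + 21454 = 78074
Step 2: Fold carry: (12538 + 1) = 12539
One's complement = ~12539 & 0xFFFF = 52996

52996


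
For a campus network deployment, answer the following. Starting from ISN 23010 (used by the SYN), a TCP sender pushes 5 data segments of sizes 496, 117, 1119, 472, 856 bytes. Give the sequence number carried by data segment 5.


The SYN occupies sequence number ISN = 23010, so the first data byte is ISN + 1 = 23011.
SEQ of data segment i = (ISN + 1) + sum of payload sizes of segments 1..i-1.
Segment 1: SEQ = 23011, payload = 496 bytes
Segment 2: SEQ = 23507, payload = 117 bytes
Segment 3: SEQ = 23624, payload = 1119 bytes
Segment 4: SEQ = 24743, payload = 472 bytes
Segment 5: SEQ = 25215, payload = 856 bytes
SEQ of segment 5 = 23011 + 496 + 117 + 1119 + 472 = 25215

25215


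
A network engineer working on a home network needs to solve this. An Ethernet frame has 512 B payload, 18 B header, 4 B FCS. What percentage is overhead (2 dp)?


Given: payload = 512 B, header = 18 B, trailer = 4 B
Overhead bytes = header + trailer = 18 + 4 = 22
Total frame = payload + overhead = 512 + 22 = 534
Overhead % = 22 / 534 * 100 = 4.1199% -> 4.12% (2 dp)

4.12


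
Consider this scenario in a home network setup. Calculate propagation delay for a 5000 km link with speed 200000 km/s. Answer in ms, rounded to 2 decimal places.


Given: distance = 5000 km, speed = 200000 km/s
Delay = distance / speed = 5000 / 200000 seconds
Delay in ms = 5000 * 1000 / 200000
Delay = 25.0000 ms
Rounded to 2 dp = 25.00 ms

25.00


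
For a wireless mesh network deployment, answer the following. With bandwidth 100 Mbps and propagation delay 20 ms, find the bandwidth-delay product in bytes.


Given: bandwidth = 100 Mbps, delay = 20 ms
BDP in bits = 100 * 10^6 * 20 / 1000
BDP in bits = 2000000
BDP in bytes = 2000000 / 8 = 250000

250000


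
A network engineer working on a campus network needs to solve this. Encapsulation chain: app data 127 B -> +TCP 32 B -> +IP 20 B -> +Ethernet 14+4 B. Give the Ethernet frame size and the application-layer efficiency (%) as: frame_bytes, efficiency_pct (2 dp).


TCP segment = 127 + 32 = 159 B
IP packet = 159 + 20 = 179 B
Ethernet frame = 179 + 14 + 4 = 197 B
Efficiency = app / frame = 127 / 197 = 0.644670 = 64.4670% -> 64.47% (2 dp)

197, 64.47


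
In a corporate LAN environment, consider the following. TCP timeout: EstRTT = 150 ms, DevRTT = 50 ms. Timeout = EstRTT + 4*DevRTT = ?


Given: EstRTT = 150 ms, DevRTT = 50 ms
Timeout = EstRTT + 4 * DevRTT
4 * DevRTT = 4 * 50 = 200
Timeout = 150 + 200 = 350 ms

350


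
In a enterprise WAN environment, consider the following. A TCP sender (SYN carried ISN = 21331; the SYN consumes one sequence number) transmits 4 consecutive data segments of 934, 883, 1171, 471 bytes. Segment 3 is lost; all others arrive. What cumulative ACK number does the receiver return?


SYN uses sequence number 21331; first data byte = ISN + 1 = 21332.
Segment 1: SEQ = 21332, len = 934 B, covers [21332, 22265]
Segment 2: SEQ = 22266, len = 883 B, covers [22266, 23148]
Segment 3: SEQ = 23149, len = 1171 B, covers [23149, 24319] [LOST]
Segment 4: SEQ = 24320, len = 471 B, covers [24320, 24790]
In-order data received: bytes [21332, 23148] (segments 1..2).
Segment 3 missing -> gap begins at byte 23149; later segments buffered out of order.
Cumulative ACK = next expected in-order byte = 21332 + 934 + 883 = 23149

23149


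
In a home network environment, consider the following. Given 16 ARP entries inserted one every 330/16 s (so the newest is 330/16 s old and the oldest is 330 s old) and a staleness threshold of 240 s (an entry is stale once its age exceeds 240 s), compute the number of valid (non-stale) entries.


Ages are k * 330/16 s for k = 1..16 (spacing = 20.6250 s).
Entry k is valid iff k * 330/16 <= 240 iff k <= 16 * 240 / 330 = 11.6364
n_valid = floor(11.6364) = 11
(n_stale = 16 - 11 = 5)

11


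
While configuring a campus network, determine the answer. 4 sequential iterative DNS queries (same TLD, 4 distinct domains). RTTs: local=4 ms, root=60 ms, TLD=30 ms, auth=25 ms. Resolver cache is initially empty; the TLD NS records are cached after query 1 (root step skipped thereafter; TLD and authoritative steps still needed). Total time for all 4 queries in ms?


Lookup 1 (cold cache): local + root + TLD + auth = 4 + 60 + 30 + 25 = 119 ms
Lookups 2..4 (TLD NS cached -> skip root; new domain -> still ask TLD and auth): local + TLD + auth = 4 + 30 + 25 = 59 ms each
Remaining 3 lookups: 3 * 59 = 177 ms
Total = 119 + 177 = 296 ms

296


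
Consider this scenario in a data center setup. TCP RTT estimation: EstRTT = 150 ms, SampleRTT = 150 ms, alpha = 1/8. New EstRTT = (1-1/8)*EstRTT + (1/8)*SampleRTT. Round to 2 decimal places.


Given: EstRTT = 150 ms, SampleRTT = 150 ms, alpha = 1/8
New EstRTT = (1 - alpha) * EstRTT + alpha * SampleRTT
(7/8) * 150 = 131.25
(1/8) * 150 = 18.75
New EstRTT = 131.25 + 18.75 = 150 ms -> 150.00 ms (2 dp)

150.00


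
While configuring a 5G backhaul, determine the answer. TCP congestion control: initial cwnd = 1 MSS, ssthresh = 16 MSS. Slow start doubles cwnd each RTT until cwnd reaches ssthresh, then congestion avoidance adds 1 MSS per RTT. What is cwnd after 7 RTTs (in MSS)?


RTT 0: cwnd = 1 MSS (initial)
RTT 1: cwnd = 2 MSS (slow start, doubled)
RTT 2: cwnd = 4 MSS (slow start, doubled)
RTT 3: cwnd = 8 MSS (slow start, doubled)
RTT 4: cwnd = 16 MSS (slow start, doubled)
RTT 5: cwnd = 17 MSS (congestion avoidance, +1)
RTT 6: cwnd = 18 MSS (congestion avoidance, +1)
RTT 7: cwnd = 19 MSS (congestion avoidance, +1)

19


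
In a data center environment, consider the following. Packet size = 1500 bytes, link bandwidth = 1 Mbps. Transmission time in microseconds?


Given: packet = 1500 bytes, bandwidth = 1 Mbps
Packet in bits = 1500 * 8 = 12000 bits
Bandwidth = 1 * 10^6 = 1000000 bps
Time = 12000 / 1000000 seconds
Time in us = 12000 * 10^6 / 1000000 = 12000

12000


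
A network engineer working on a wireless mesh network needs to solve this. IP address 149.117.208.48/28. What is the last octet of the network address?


Given: IP = 149.117.208.48, prefix = /28
Subnet mask = 255.255.255.240
Last octet of IP: 48
Last octet of mask: 240
Network last octet = 48 AND 240 = 48

48


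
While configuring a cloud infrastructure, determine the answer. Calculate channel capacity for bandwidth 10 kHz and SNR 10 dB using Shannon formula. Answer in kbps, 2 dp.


Given: B = 10 kHz, SNR = 10 dB
SNR linear = 10^(10/10) = 10
1 + SNR = 11
log2(11) = 3.4594316186
C = 10 * 1000 * 3.4594316186 = 34594.3162 bps
C = 34.594316 kbps -> 34.59 kbps (2 dp)

34.59


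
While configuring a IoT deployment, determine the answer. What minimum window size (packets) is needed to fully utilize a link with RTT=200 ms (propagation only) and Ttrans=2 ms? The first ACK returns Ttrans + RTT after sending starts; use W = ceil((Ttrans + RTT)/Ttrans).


Given: Ttrans = 2 ms, RTT = 200 ms (= 2 * Tprop, Tprop = 100 ms)
Time until first ACK returns = Ttrans + RTT = 2 + 200 = 202 ms
Need W * Ttrans >= Ttrans + RTT  ->  W >= (Ttrans + RTT) / Ttrans
(Ttrans + RTT) / Ttrans = 202 / 2 = 101
W_min = ceil(101) = 101

101


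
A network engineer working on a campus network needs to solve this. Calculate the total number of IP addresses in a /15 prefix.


Given: CIDR prefix /15
Host bits = 32 - 15 = 17
Total addresses = 2^17 = 131072

131072


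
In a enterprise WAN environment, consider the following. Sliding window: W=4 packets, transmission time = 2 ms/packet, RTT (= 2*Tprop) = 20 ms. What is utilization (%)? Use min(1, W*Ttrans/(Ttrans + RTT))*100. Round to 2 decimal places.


Given: W = 4, Ttrans = 2 ms, RTT = 20 ms (= 2 * Tprop, Tprop = 10 ms)
Cycle time = Ttrans + RTT = 2 + 20 = 22 ms (first packet sent until its ACK returns)
W * Ttrans = 4 * 2 = 8 ms of sending per cycle
W * Ttrans / (Ttrans + RTT) = 8 / 22 = 0.363636
U = min(1, 0.363636) = 0.363636
U% = 36.36%

36.36


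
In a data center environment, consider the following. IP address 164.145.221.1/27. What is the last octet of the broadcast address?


Given: IP = 164.145.221.1, prefix = /27
Host bits = 32 - 27 = 5
Network last octet = 1 AND mask = 0
Host part size = 2^5 - 1 = 31
Broadcast last octet = 0 OR 31 = 31

31


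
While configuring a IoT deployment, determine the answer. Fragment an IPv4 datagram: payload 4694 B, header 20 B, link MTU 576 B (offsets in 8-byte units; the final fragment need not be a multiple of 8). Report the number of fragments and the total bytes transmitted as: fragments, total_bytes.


Max data per non-final fragment = floor((MTU - header)/8)*8 = floor((576 - 20)/8)*8 = floor(556/8)*8 = 552 B
Final fragment needs no 8-byte alignment: it can carry up to MTU - header = 556 B
Non-final fragments needed = ceil((payload - 556) / 552) = ceil(4138/552) = ceil(7.4964) = 8
Number of fragments = 8 + 1 = 9
Fragment sizes (data): 8 * 552 B + 278 B (last, 278 <= 556 OK)
Total bytes sent = payload + n_frags * header = 4694 + 9*20 = 4694 + 180 = 4874 B

9, 4874


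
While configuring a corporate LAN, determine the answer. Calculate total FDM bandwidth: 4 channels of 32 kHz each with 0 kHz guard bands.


Given: 4 channels, 32 kHz each, guard = 0 kHz
Channel bandwidth = 4 * 32 = 128 kHz
Guard bands = 3 gaps * 0 kHz = 0 kHz
Total = 128 + 0 = 128 kHz

128


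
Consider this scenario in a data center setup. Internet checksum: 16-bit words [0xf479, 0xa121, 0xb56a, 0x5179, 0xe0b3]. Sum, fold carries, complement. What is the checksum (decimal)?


Given words: [0xf479, 0xa121, 0xb56a, 0x5179, 0xe0b3]
Step 1: Sum all words
Raw sum = 62585 + 41249 + 46442 + 20857 + 57523 = 228656
Step 2: Fold carry: (32048 + 3) = 32051
One's complement = ~32051 & 0xFFFF = 33484

33484


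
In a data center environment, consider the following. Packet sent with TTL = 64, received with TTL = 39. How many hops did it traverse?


Given: initial TTL = 64, received TTL = 39
Hops = initial TTL - received TTL
Hops = 64 - 39 = 25

25


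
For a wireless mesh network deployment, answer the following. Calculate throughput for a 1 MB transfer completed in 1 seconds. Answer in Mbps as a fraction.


Given: file = 1 MB, time = 1 s
File in Mb = 1 * 8 = 8 Mb
Throughput = 8 / 1 Mbps
Throughput = 8 Mbps

8


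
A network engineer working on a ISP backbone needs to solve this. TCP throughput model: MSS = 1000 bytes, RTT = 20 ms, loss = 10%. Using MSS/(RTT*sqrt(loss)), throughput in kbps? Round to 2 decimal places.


Given: MSS = 1000 bytes, RTT = 20 ms, loss = 10%
RTT in seconds = 20 / 1000 = 0.02
Loss rate = 10% = 0.1
sqrt(loss) = sqrt(0.1) = 0.316227766017
Throughput (bytes/s) = 1000 / (0.02 * 0.316227766017) = 158113.8830
Throughput (kbps) = 158113.8830 * 8 / 1000 = 1264.911064 -> 1264.91 kbps (2 dp)

1264.91


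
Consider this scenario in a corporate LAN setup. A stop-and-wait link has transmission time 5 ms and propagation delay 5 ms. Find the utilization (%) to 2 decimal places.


Given: Ttrans = 5 ms, Tprop = 5 ms
RTT = 2 * Tprop = 2 * 5 = 10 ms
U = Ttrans / (Ttrans + RTT)
U = 5 / (5 + 10)
U = 5 / 15 = 0.333333
U% = 33.33%

33.33


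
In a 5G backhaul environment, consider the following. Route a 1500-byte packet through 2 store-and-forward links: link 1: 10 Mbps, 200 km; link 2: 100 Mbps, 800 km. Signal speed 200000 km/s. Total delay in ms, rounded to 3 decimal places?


Packet = 1500 bytes = 12000 bits. Store-and-forward: sum (t_trans + t_prop) per link.
Link 1: t_trans = 12000/(10*10^6) s = 1.2000 ms; t_prop = 200/200000 s = 1.0000 ms; subtotal = 2.2000 ms
Link 2: t_trans = 12000/(100*10^6) s = 0.1200 ms; t_prop = 800/200000 s = 4.0000 ms; subtotal = 4.1200 ms
End-to-end = 2.2000 + 4.1200 = 6.3200 ms -> 6.320 ms (3 dp)

6.320


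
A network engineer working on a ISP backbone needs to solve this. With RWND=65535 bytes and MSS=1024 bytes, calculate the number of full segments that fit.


Given: RWND = 65535 bytes, MSS = 1024 bytes
Full segments = floor(RWND / MSS)
Full segments = floor(65535 / 1024)
Full segments = floor(63.999) = 63

63


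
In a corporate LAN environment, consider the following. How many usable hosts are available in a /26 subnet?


Given: subnet mask /26
Host bits = 32 - 26 = 6
Total addresses = 2^6 = 64
Usable hosts = 64 - 2 (network + broadcast) = 62

62


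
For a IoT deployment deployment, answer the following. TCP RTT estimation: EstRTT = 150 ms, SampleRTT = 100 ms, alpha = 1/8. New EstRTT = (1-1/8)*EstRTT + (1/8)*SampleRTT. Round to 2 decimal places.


Given: EstRTT = 150 ms, SampleRTT = 100 ms, alpha = 1/8
New EstRTT = (1 - alpha) * EstRTT + alpha * SampleRTT
(7/8) * 150 = 131.25
(1/8) * 100 = 12.5
New EstRTT = 131.25 + 12.5 = 143.75 ms -> 143.75 ms (2 dp)

143.75


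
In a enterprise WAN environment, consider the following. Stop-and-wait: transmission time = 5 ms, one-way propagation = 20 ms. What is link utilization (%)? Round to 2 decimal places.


Given: Ttrans = 5 ms, Tprop = 20 ms
RTT = 2 * Tprop = 2 * 20 = 40 ms
U = Ttrans / (Ttrans + RTT)
U = 5 / (5 + 40)
U = 5 / 45 = 0.111111
U% = 11.11%

11.11


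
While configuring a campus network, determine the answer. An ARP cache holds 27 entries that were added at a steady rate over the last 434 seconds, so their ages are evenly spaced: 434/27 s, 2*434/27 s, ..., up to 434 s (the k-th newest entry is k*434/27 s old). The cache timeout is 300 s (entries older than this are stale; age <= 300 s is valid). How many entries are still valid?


Ages are k * 434/27 s for k = 1..27 (spacing = 16.0741 s).
Entry k is valid iff k * 434/27 <= 300 iff k <= 27 * 300 / 434 = 18.6636
n_valid = floor(18.6636) = 18
(n_stale = 27 - 18 = 9)

18


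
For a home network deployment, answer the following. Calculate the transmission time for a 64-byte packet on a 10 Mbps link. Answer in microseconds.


Given: packet = 64 bytes, bandwidth = 10 Mbps
Packet in bits = 64 * 8 = 512 bits
Bandwidth = 10 * 10^6 = 10000000 bps
Time = 512 / 10000000 seconds
Time in us = 512 * 10^6 / 10000000 = 51.2

51.2


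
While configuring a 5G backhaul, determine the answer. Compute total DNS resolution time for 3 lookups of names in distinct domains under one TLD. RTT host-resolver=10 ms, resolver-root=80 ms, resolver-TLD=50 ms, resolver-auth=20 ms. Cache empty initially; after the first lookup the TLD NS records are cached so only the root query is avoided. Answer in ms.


Lookup 1 (cold cache): local + root + TLD + auth = 10 + 80 + 50 + 20 = 160 ms
Lookups 2..3 (TLD NS cached -> skip root; new domain -> still ask TLD and auth): local + TLD + auth = 10 + 50 + 20 = 80 ms each
Remaining 2 lookups: 2 * 80 = 160 ms
Total = 160 + 160 = 320 ms

320


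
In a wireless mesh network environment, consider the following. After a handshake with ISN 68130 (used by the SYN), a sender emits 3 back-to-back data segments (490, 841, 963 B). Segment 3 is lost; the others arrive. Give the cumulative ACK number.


SYN uses sequence number 68130; first data byte = ISN + 1 = 68131.
Segment 1: SEQ = 68131, len = 490 B, covers [68131, 68620]
Segment 2: SEQ = 68621, len = 841 B, covers [68621, 69461]
Segment 3: SEQ = 69462, len = 963 B, covers [69462, 70424] [LOST]
In-order data received: bytes [68131, 69461] (segments 1..2).
Segment 3 missing -> gap begins at byte 69462.
Cumulative ACK = next expected in-order byte = 68131 + 490 + 841 = 69462

69462


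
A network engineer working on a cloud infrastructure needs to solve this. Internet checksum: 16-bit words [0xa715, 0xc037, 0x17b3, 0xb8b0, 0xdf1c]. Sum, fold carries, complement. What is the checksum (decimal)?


Given words: [0xa715, 0xc037, 0x17b3, 0xb8b0, 0xdf1c]
Step 1: Sum all words
Raw sum = 42773 + 49207 + 6067 + 47280 + 57116 = 202443
Step 2: Fold carry: (5835 + 3) = 5838
One's complement = ~5838 & 0xFFFF = 59697

59697


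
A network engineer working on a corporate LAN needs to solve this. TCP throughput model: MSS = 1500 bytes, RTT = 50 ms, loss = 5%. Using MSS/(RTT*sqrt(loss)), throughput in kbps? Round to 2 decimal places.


Given: MSS = 1500 bytes, RTT = 50 ms, loss = 5%
RTT in seconds = 50 / 1000 = 0.05
Loss rate = 5% = 0.05
sqrt(loss) = sqrt(0.05) = 0.223606797750
Throughput (bytes/s) = 1500 / (0.05 * 0.223606797750) = 134164.0786
Throughput (kbps) = 134164.0786 * 8 / 1000 = 1073.312629 -> 1073.31 kbps (2 dp)

1073.31


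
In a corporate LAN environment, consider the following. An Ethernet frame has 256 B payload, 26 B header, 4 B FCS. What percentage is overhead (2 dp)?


Given: payload = 256 B, header = 26 B, trailer = 4 B
Overhead bytes = header + trailer = 26 + 4 = 30
Total frame = payload + overhead = 256 + 30 = 286
Overhead % = 30 / 286 * 100 = 10.4895% -> 10.49% (2 dp)

10.49


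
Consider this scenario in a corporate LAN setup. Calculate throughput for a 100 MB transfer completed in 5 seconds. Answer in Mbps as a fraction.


Given: file = 100 MB, time = 5 s
File in Mb = 100 * 8 = 800 Mb
Throughput = 800 / 5 Mbps
Throughput = 160 Mbps

160


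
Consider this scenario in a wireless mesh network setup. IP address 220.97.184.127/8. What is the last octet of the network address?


Given: IP = 220.97.184.127, prefix = /8
Subnet mask = 255.0.0.0
Last octet of IP: 127
Last octet of mask: 0
Network last octet = 127 AND 0 = 0

0


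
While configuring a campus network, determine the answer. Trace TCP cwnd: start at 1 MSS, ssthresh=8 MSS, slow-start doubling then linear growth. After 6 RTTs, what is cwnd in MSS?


RTT 0: cwnd = 1 MSS (initial)
RTT 1: cwnd = 2 MSS (slow start, doubled)
RTT 2: cwnd = 4 MSS (slow start, doubled)
RTT 3: cwnd = 8 MSS (slow start, doubled)
RTT 4: cwnd = 9 MSS (congestion avoidance, +1)
RTT 5: cwnd = 10 MSS (congestion avoidance, +1)
RTT 6: cwnd = 11 MSS (congestion avoidance, +1)

11


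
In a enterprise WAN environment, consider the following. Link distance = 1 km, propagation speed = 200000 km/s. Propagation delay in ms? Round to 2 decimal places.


Given: distance = 1 km, speed = 200000 km/s
Delay = distance / speed = 1 / 200000 seconds
Delay in ms = 1 * 1000 / 200000
Delay = 0.0050 ms
Rounded to 2 dp = 0.01 ms

0.01


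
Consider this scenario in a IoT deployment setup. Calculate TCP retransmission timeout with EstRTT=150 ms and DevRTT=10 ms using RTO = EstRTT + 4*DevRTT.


Given: EstRTT = 150 ms, DevRTT = 10 ms
Timeout = EstRTT + 4 * DevRTT
4 * DevRTT = 4 * 10 = 40
Timeout = 150 + 40 = 190 ms

190


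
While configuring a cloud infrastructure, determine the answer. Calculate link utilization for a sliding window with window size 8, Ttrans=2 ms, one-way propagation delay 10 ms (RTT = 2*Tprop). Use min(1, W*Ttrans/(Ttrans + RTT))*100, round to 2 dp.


Given: W = 8, Ttrans = 2 ms, RTT = 20 ms (= 2 * Tprop, Tprop = 10 ms)
Cycle time = Ttrans + RTT = 2 + 20 = 22 ms (first packet sent until its ACK returns)
W * Ttrans = 8 * 2 = 16 ms of sending per cycle
W * Ttrans / (Ttrans + RTT) = 16 / 22 = 0.727273
U = min(1, 0.727273) = 0.727273
U% = 72.73%

72.73


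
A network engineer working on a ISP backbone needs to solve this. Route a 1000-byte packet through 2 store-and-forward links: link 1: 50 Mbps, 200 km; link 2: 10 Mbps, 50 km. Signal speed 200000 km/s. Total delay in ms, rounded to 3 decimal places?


Packet = 1000 bytes = 8000 bits. Store-and-forward: sum (t_trans + t_prop) per link.
Link 1: t_trans = 8000/(50*10^6) s = 0.1600 ms; t_prop = 200/200000 s = 1.0000 ms; subtotal = 1.1600 ms
Link 2: t_trans = 8000/(10*10^6) s = 0.8000 ms; t_prop = 50/200000 s = 0.2500 ms; subtotal = 1.0500 ms
End-to-end = 1.1600 + 1.0500 = 2.2100 ms -> 2.210 ms (3 dp)

2.210
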